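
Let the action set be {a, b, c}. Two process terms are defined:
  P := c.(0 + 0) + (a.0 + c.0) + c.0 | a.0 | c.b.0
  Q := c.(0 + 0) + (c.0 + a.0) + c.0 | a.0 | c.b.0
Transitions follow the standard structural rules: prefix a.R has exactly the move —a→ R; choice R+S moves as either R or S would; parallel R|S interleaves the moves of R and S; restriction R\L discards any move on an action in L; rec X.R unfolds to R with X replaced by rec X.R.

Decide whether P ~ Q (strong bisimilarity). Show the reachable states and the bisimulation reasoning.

bisimilar

Reachable graph of P (14 states):
  s0 = c.(0 + 0) + (a.0 + c.0) + c.0 | a.0 | c.b.0 | -a-> s1, -a-> s2, -c-> s1, -c-> s3, -c-> s4, -c-> s5
  s1 = 0 | ·
  s2 = c.0 | 0 | c.b.0 | -c-> s6, -c-> s7
  s3 = 0 + 0 | ·
  s4 = 0 | a.0 | c.b.0 | -a-> s6, -c-> s8
  s5 = c.0 | a.0 | b.0 | -a-> s7, -b-> s9, -c-> s8
  s6 = 0 | 0 | c.b.0 | -c-> s10
  s7 = c.0 | 0 | b.0 | -b-> s11, -c-> s10
  s8 = 0 | a.0 | b.0 | -a-> s10, -b-> s12
  s9 = c.0 | a.0 | 0 | -a-> s11, -c-> s12
  s10 = 0 | 0 | b.0 | -b-> s13
  s11 = c.0 | 0 | 0 | -c-> s13
  s12 = 0 | a.0 | 0 | -a-> s13
  s13 = 0 | 0 | 0 | ·
Reachable graph of Q (14 states):
  t0 = c.(0 + 0) + (c.0 + a.0) + c.0 | a.0 | c.b.0 | -a-> t1, -a-> t2, -c-> t1, -c-> t3, -c-> t4, -c-> t5
  t1 = 0 | ·
  t2 = c.0 | 0 | c.b.0 | -c-> t6, -c-> t7
  t3 = 0 + 0 | ·
  t4 = 0 | a.0 | c.b.0 | -a-> t6, -c-> t8
  t5 = c.0 | a.0 | b.0 | -a-> t7, -b-> t9, -c-> t8
  t6 = 0 | 0 | c.b.0 | -c-> t10
  t7 = c.0 | 0 | b.0 | -b-> t11, -c-> t10
  t8 = 0 | a.0 | b.0 | -a-> t10, -b-> t12
  t9 = c.0 | a.0 | 0 | -a-> t11, -c-> t12
  t10 = 0 | 0 | b.0 | -b-> t13
  t11 = c.0 | 0 | 0 | -c-> t13
  t12 = 0 | a.0 | 0 | -a-> t13
  t13 = 0 | 0 | 0 | ·
Bisimilarity quotient blocks:
  B0 = {s0, t0}
  B1 = {s1, s13, s3, t1, t13, t3}
  B2 = {s4, t4}
  B3 = {s6, t6}
  B4 = {s10, t10}
  B5 = {s8, t8}
  B6 = {s12, t12}
  B7 = {s5, t5}
  B8 = {s9, t9}
  B9 = {s11, t11}
  B10 = {s7, t7}
  B11 = {s2, t2}
s0 ∈ B0, t0 ∈ B0 → same block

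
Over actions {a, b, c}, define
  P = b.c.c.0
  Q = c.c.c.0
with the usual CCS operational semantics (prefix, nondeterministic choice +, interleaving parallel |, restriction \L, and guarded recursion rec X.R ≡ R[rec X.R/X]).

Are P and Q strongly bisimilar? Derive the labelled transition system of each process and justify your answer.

NO

Reachable graph of P (4 states):
  m0 = b.c.c.0 | --b--▸ m1
  m1 = c.c.0 | --c--▸ m2
  m2 = c.0 | --c--▸ m3
  m3 = 0 | ∅
Reachable graph of Q (4 states):
  n0 = c.c.c.0 | --c--▸ n1
  n1 = c.c.0 | --c--▸ n2
  n2 = c.0 | --c--▸ n3
  n3 = 0 | ∅
Bisimilarity quotient blocks:
  B0 = {m0}
  B1 = {m1, n1}
  B2 = {m2, n2}
  B3 = {m3, n3}
  B4 = {n0}
m0 ∈ B0, n0 ∈ B4 → different blocks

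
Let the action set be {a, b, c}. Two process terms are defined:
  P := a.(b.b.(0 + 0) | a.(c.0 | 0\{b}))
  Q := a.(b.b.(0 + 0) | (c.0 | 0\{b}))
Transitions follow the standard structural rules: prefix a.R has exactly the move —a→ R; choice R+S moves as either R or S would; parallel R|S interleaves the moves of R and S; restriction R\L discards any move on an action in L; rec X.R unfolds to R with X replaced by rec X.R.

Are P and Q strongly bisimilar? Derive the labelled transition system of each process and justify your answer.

P ≁ Q

Reachable graph of P (10 states):
  m0 = a.(b.b.(0 + 0) | a.(c.0 | 0\{b})) ⊢ -a-> m1
  m1 = b.b.(0 + 0) | a.(c.0 | 0\{b}) ⊢ -a-> m2, -b-> m3
  m2 = b.b.(0 + 0) | (c.0 | 0\{b}) ⊢ -b-> m4, -c-> m5
  m3 = b.(0 + 0) | a.(c.0 | 0\{b}) ⊢ -a-> m4, -b-> m6
  m4 = b.(0 + 0) | (c.0 | 0\{b}) ⊢ -b-> m7, -c-> m8
  m5 = b.b.(0 + 0) | (0 | 0\{b}) ⊢ -b-> m8
  m6 = (0 + 0) | a.(c.0 | 0\{b}) ⊢ -a-> m7
  m7 = (0 + 0) | (c.0 | 0\{b}) ⊢ -c-> m9
  m8 = b.(0 + 0) | (0 | 0\{b}) ⊢ -b-> m9
  m9 = (0 + 0) | (0 | 0\{b}) ⊢ ·
Reachable graph of Q (7 states):
  n0 = a.(b.b.(0 + 0) | (c.0 | 0\{b})) ⊢ -a-> n1
  n1 = b.b.(0 + 0) | (c.0 | 0\{b}) ⊢ -b-> n2, -c-> n3
  n2 = b.(0 + 0) | (c.0 | 0\{b}) ⊢ -b-> n4, -c-> n5
  n3 = b.b.(0 + 0) | (0 | 0\{b}) ⊢ -b-> n5
  n4 = (0 + 0) | (c.0 | 0\{b}) ⊢ -c-> n6
  n5 = b.(0 + 0) | (0 | 0\{b}) ⊢ -b-> n6
  n6 = (0 + 0) | (0 | 0\{b}) ⊢ ·
Partition-refinement fixed point:
  B0 = {m0}
  B1 = {m1}
  B2 = {m3}
  B3 = {m6}
  B4 = {m7, n4}
  B5 = {m9, n6}
  B6 = {m4, n2}
  B7 = {m8, n5}
  B8 = {m2, n1}
  B9 = {m5, n3}
  B10 = {n0}
m0 ∈ B0, n0 ∈ B10 → different blocks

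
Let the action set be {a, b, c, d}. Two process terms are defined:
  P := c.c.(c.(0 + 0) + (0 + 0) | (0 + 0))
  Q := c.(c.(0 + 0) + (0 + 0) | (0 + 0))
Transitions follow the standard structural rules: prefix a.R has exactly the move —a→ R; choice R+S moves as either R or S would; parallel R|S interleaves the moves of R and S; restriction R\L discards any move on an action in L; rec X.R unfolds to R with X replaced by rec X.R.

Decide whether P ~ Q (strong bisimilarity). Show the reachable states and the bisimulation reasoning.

LTS(P): 4 reachable states
  p0 = c.c.(c.(0 + 0) + (0 + 0) | (0 + 0)) → —c→ p1
  p1 = c.(c.(0 + 0) + (0 + 0) | (0 + 0)) → —c→ p2
  p2 = c.(0 + 0) + (0 + 0) | (0 + 0) → —c→ p3
  p3 = 0 + 0 → stopped
LTS(Q): 3 reachable states
  q0 = c.(c.(0 + 0) + (0 + 0) | (0 + 0)) → —c→ q1
  q1 = c.(0 + 0) + (0 + 0) | (0 + 0) → —c→ q2
  q2 = 0 + 0 → stopped
Partition-refinement fixed point:
  B0 = {p0}
  B1 = {p1, q0}
  B2 = {p2, q1}
  B3 = {p3, q2}
p0 ∈ B0, q0 ∈ B1 → different blocks

NO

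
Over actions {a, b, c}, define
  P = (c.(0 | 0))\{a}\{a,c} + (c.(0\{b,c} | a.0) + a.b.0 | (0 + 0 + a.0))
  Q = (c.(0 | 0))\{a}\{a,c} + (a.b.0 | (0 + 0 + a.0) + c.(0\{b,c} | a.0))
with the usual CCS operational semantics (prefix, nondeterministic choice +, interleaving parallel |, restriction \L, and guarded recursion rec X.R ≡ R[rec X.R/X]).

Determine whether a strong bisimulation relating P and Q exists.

P ~ Q

LTS(P): 8 reachable states
  u0 = (c.(0 | 0))\{a}\{a,c} + (c.(0\{b,c} | a.0) + a.b.0 | (0 + 0 + a.0)) | ··a··> u1, ··a··> u2, ··c··> u3
  u1 = a.b.0 | 0 | ··a··> u4
  u2 = b.0 | (0 + 0 + a.0) | ··a··> u4, ··b··> u5
  u3 = 0\{b,c} | a.0 | ··a··> u6
  u4 = b.0 | 0 | ··b··> u7
  u5 = 0 | (0 + 0 + a.0) | ··a··> u7
  u6 = 0\{b,c} | 0 | deadlocked
  u7 = 0 | 0 | deadlocked
LTS(Q): 8 reachable states
  v0 = (c.(0 | 0))\{a}\{a,c} + (a.b.0 | (0 + 0 + a.0) + c.(0\{b,c} | a.0)) | ··a··> v1, ··a··> v2, ··c··> v3
  v1 = a.b.0 | 0 | ··a··> v4
  v2 = b.0 | (0 + 0 + a.0) | ··a··> v4, ··b··> v5
  v3 = 0\{b,c} | a.0 | ··a··> v6
  v4 = b.0 | 0 | ··b··> v7
  v5 = 0 | (0 + 0 + a.0) | ··a··> v7
  v6 = 0\{b,c} | 0 | deadlocked
  v7 = 0 | 0 | deadlocked
Bisimilarity quotient blocks:
  B0 = {u0, v0}
  B1 = {u3, u5, v3, v5}
  B2 = {u6, u7, v6, v7}
  B3 = {u1, v1}
  B4 = {u4, v4}
  B5 = {u2, v2}
u0 ∈ B0, v0 ∈ B0 → same block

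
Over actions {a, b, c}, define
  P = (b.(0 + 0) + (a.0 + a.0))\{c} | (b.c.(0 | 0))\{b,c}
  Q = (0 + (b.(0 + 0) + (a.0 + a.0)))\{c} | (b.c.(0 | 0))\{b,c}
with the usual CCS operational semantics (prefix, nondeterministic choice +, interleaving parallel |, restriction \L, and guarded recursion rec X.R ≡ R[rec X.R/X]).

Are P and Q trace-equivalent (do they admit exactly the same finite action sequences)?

Reachable graph of P (3 states):
  s0 = (b.(0 + 0) + (a.0 + a.0))\{c} | (b.c.(0 | 0))\{b,c} :: =a=> s1, =b=> s2
  s1 = 0\{c} | (b.c.(0 | 0))\{b,c} :: deadlocked
  s2 = (0 + 0)\{c} | (b.c.(0 | 0))\{b,c} :: deadlocked
Reachable graph of Q (3 states):
  t0 = (0 + (b.(0 + 0) + (a.0 + a.0)))\{c} | (b.c.(0 | 0))\{b,c} :: =a=> t1, =b=> t2
  t1 = 0\{c} | (b.c.(0 | 0))\{b,c} :: deadlocked
  t2 = (0 + 0)\{c} | (b.c.(0 | 0))\{b,c} :: deadlocked
Bisimilarity quotient blocks:
  B0 = {s0, t0}
  B1 = {s1, s2, t1, t2}
s0 ∈ B0, t0 ∈ B0 → same block
Bisimilar ⇒ trace-equivalent.

YES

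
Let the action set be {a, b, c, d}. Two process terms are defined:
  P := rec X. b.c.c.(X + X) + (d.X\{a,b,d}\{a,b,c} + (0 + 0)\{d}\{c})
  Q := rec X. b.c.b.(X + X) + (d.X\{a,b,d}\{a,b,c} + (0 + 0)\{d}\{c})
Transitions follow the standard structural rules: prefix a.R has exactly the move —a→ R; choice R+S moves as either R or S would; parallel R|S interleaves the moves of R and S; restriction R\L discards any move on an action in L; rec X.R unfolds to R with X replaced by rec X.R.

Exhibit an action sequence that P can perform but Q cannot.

P's transition system — 5 states:
  p0 = rec X. b.c.c.(X + X) + (d.X\{a,b,d}\{a,b,c} + (0 + 0)\{d}\{c}) ⊢ =b=> p1, =d=> p2
  p1 = c.c.((rec X. b.c.c.(X + X) + (d.X\{a,b,d}\{a,b,c} + (0 + 0)\{d}\{c})) + (rec X. b.c.c.(X + X) + (d.X\{a,b,d}\{a,b,c} + (0 + 0)\{d}\{c}))) ⊢ =c=> p3
  p2 = (rec X. b.c.c.(X + X) + (d.X\{a,b,d}\{a,b,c} + (0 + 0)\{d}\{c}))\{a,b,d}\{a,b,c} ⊢ (no moves)
  p3 = c.((rec X. b.c.c.(X + X) + (d.X\{a,b,d}\{a,b,c} + (0 + 0)\{d}\{c})) + (rec X. b.c.c.(X + X) + (d.X\{a,b,d}\{a,b,c} + (0 + 0)\{d}\{c}))) ⊢ =c=> p4
  p4 = (rec X. b.c.c.(X + X) + (d.X\{a,b,d}\{a,b,c} + (0 + 0)\{d}\{c})) + (rec X. b.c.c.(X + X) + (d.X\{a,b,d}\{a,b,c} + (0 + 0)\{d}\{c})) ⊢ =b=> p1, =d=> p2
Q's transition system — 5 states:
  q0 = rec X. b.c.b.(X + X) + (d.X\{a,b,d}\{a,b,c} + (0 + 0)\{d}\{c}) ⊢ =b=> q1, =d=> q2
  q1 = c.b.((rec X. b.c.b.(X + X) + (d.X\{a,b,d}\{a,b,c} + (0 + 0)\{d}\{c})) + (rec X. b.c.b.(X + X) + (d.X\{a,b,d}\{a,b,c} + (0 + 0)\{d}\{c}))) ⊢ =c=> q3
  q2 = (rec X. b.c.b.(X + X) + (d.X\{a,b,d}\{a,b,c} + (0 + 0)\{d}\{c}))\{a,b,d}\{a,b,c} ⊢ (no moves)
  q3 = b.((rec X. b.c.b.(X + X) + (d.X\{a,b,d}\{a,b,c} + (0 + 0)\{d}\{c})) + (rec X. b.c.b.(X + X) + (d.X\{a,b,d}\{a,b,c} + (0 + 0)\{d}\{c}))) ⊢ =b=> q4
  q4 = (rec X. b.c.b.(X + X) + (d.X\{a,b,d}\{a,b,c} + (0 + 0)\{d}\{c})) + (rec X. b.c.b.(X + X) + (d.X\{a,b,d}\{a,b,c} + (0 + 0)\{d}\{c})) ⊢ =b=> q1, =d=> q2
Run σ = ⟨bcc⟩ on P: start {p0}
  [1] b ⇒ {p1}
  [2] c ⇒ {p3}
  [3] c ⇒ {p4}
  P completes σ.
Run σ = ⟨bcc⟩ on Q: start {q0}
  [1] b ⇒ {q1}
  [2] c ⇒ {q3}
  [3] c ⇒ ∅  — Q cannot continue

bcc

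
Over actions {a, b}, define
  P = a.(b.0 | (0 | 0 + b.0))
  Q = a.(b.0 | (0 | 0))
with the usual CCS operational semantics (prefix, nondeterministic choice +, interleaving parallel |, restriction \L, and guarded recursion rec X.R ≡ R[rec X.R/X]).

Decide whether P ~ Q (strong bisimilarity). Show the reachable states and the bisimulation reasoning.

P ≁ Q

LTS(P): 5 reachable states
  u0 = a.(b.0 | (0 | 0 + b.0)) ⊢ —a→ u1
  u1 = b.0 | (0 | 0 + b.0) ⊢ —b→ u2, —b→ u3
  u2 = 0 | (0 | 0 + b.0) ⊢ —b→ u4
  u3 = b.0 | 0 ⊢ —b→ u4
  u4 = 0 | 0 ⊢ ∅
LTS(Q): 3 reachable states
  v0 = a.(b.0 | (0 | 0)) ⊢ —a→ v1
  v1 = b.0 | (0 | 0) ⊢ —b→ v2
  v2 = 0 | (0 | 0) ⊢ ∅
Partition-refinement fixed point:
  B0 = {u0}
  B1 = {u1}
  B2 = {u2, u3, v1}
  B3 = {u4, v2}
  B4 = {v0}
u0 ∈ B0, v0 ∈ B4 → different blocks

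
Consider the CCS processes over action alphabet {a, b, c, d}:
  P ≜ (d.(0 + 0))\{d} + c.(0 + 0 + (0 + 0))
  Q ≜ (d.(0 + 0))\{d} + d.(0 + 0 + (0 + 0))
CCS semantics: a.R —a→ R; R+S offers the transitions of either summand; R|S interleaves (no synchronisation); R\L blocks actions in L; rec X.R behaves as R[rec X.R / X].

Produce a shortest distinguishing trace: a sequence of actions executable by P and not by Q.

Reachable graph of P (2 states):
  u0 = (d.(0 + 0))\{d} + c.(0 + 0 + (0 + 0)) ⊢ -c-> u1
  u1 = 0 + 0 + (0 + 0) ⊢ stopped
Reachable graph of Q (2 states):
  v0 = (d.(0 + 0))\{d} + d.(0 + 0 + (0 + 0)) ⊢ -d-> v1
  v1 = 0 + 0 + (0 + 0) ⊢ stopped
Trace ⟨c⟩ through P, begin at {u0}:
  after c @ step 1: {u1}
  — P admits the full trace.
Trace ⟨c⟩ through Q, begin at {v0}:
  after c @ step 1: ∅ (Q stuck)

c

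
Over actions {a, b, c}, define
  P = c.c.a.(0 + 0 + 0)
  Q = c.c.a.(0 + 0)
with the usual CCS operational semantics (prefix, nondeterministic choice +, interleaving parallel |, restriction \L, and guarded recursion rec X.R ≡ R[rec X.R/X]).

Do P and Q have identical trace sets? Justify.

P's transition system — 4 states:
  u0 = c.c.a.(0 + 0 + 0) :: --c--▸ u1
  u1 = c.a.(0 + 0 + 0) :: --c--▸ u2
  u2 = a.(0 + 0 + 0) :: --a--▸ u3
  u3 = 0 + 0 + 0 :: ·
Q's transition system — 4 states:
  v0 = c.c.a.(0 + 0) :: --c--▸ v1
  v1 = c.a.(0 + 0) :: --c--▸ v2
  v2 = a.(0 + 0) :: --a--▸ v3
  v3 = 0 + 0 :: ·
Partition-refinement fixed point:
  B0 = {u0, v0}
  B1 = {u1, v1}
  B2 = {u2, v2}
  B3 = {u3, v3}
u0 ∈ B0, v0 ∈ B0 → same block
Bisimilar ⇒ trace-equivalent.

YES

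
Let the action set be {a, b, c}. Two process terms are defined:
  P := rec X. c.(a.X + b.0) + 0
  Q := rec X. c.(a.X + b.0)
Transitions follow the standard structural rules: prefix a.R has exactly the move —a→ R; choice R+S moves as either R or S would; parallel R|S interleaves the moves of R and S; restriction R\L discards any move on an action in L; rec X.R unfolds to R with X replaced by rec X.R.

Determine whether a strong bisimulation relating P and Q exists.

LTS(P): 3 reachable states
  s0 = rec X. c.(a.X + b.0) + 0 has moves --c--▸ s1
  s1 = a.(rec X. c.(a.X + b.0) + 0) + b.0 has moves --a--▸ s0, --b--▸ s2
  s2 = 0 has moves stopped
LTS(Q): 3 reachable states
  t0 = rec X. c.(a.X + b.0) has moves --c--▸ t1
  t1 = a.(rec X. c.(a.X + b.0)) + b.0 has moves --a--▸ t0, --b--▸ t2
  t2 = 0 has moves stopped
Bisimilarity quotient blocks:
  B0 = {s0, t0}
  B1 = {s1, t1}
  B2 = {s2, t2}
s0 ∈ B0, t0 ∈ B0 → same block

P ~ Q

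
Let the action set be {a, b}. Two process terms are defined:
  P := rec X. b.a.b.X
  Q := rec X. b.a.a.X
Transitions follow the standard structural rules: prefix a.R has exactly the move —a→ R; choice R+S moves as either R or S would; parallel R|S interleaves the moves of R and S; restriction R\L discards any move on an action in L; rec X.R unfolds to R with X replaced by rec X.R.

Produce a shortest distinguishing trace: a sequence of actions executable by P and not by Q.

LTS(P): 3 reachable states
  u0 = rec X. b.a.b.X :: ··b··> u1
  u1 = a.b.(rec X. b.a.b.X) :: ··a··> u2
  u2 = b.(rec X. b.a.b.X) :: ··b··> u0
LTS(Q): 3 reachable states
  v0 = rec X. b.a.a.X :: ··b··> v1
  v1 = a.a.(rec X. b.a.a.X) :: ··a··> v2
  v2 = a.(rec X. b.a.a.X) :: ··a··> v0
Trace ⟨bab⟩ through P, begin at {u0}:
  [1] b ⇒ {u1}
  [2] a ⇒ {u2}
  [3] b ⇒ {u0}
  ✓ P
Trace ⟨bab⟩ through Q, begin at {v0}:
  [1] b ⇒ {v1}
  [2] a ⇒ {v2}
  [3] b ⇒ ∅  — Q cannot continue

bab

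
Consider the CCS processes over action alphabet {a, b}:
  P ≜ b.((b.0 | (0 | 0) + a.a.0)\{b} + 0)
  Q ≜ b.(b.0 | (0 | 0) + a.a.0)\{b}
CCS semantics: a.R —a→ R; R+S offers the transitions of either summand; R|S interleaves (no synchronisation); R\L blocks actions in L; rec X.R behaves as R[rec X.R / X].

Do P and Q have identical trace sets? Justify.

P's transition system — 4 states:
  s0 = b.((b.0 | (0 | 0) + a.a.0)\{b} + 0) has moves =b=> s1
  s1 = (b.0 | (0 | 0) + a.a.0)\{b} + 0 has moves =a=> s2
  s2 = (a.0)\{b} has moves =a=> s3
  s3 = 0\{b} has moves ·
Q's transition system — 4 states:
  t0 = b.(b.0 | (0 | 0) + a.a.0)\{b} has moves =b=> t1
  t1 = (b.0 | (0 | 0) + a.a.0)\{b} has moves =a=> t2
  t2 = (a.0)\{b} has moves =a=> t3
  t3 = 0\{b} has moves ·
Coarsest stable partition (strong bisimilarity classes):
  B0 = {s0, t0}
  B1 = {s1, t1}
  B2 = {s2, t2}
  B3 = {s3, t3}
s0 ∈ B0, t0 ∈ B0 → same block
Bisimilar ⇒ trace-equivalent.

trace-equivalent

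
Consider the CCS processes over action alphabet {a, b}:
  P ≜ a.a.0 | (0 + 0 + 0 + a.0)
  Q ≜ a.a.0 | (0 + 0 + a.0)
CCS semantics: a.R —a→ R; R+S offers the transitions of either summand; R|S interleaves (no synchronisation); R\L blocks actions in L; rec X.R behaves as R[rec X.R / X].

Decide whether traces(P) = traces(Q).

LTS(P): 6 reachable states
  p0 = a.a.0 | (0 + 0 + 0 + a.0) | -a-> p1, -a-> p2
  p1 = a.0 | (0 + 0 + 0 + a.0) | -a-> p3, -a-> p4
  p2 = a.a.0 | 0 | -a-> p4
  p3 = 0 | (0 + 0 + 0 + a.0) | -a-> p5
  p4 = a.0 | 0 | -a-> p5
  p5 = 0 | 0 | stopped
LTS(Q): 6 reachable states
  q0 = a.a.0 | (0 + 0 + a.0) | -a-> q1, -a-> q2
  q1 = a.0 | (0 + 0 + a.0) | -a-> q3, -a-> q4
  q2 = a.a.0 | 0 | -a-> q4
  q3 = 0 | (0 + 0 + a.0) | -a-> q5
  q4 = a.0 | 0 | -a-> q5
  q5 = 0 | 0 | stopped
Partition-refinement fixed point:
  B0 = {p0, q0}
  B1 = {p1, p2, q1, q2}
  B2 = {p3, p4, q3, q4}
  B3 = {p5, q5}
p0 ∈ B0, q0 ∈ B0 → same block
Bisimilar ⇒ trace-equivalent.

YES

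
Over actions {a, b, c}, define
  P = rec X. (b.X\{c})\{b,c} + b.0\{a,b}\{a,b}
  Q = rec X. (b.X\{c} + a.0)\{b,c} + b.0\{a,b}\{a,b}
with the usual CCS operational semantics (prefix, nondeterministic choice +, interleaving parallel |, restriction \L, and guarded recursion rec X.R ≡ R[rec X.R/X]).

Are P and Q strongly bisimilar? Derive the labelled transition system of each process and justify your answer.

Reachable graph of P (2 states):
  m0 = rec X. (b.X\{c})\{b,c} + b.0\{a,b}\{a,b} | ··b··> m1
  m1 = 0\{a,b}\{a,b} | deadlocked
Reachable graph of Q (3 states):
  n0 = rec X. (b.X\{c} + a.0)\{b,c} + b.0\{a,b}\{a,b} | ··a··> n1, ··b··> n2
  n1 = 0\{b,c} | deadlocked
  n2 = 0\{a,b}\{a,b} | deadlocked
Partition-refinement fixed point:
  B0 = {m0}
  B1 = {m1, n1, n2}
  B2 = {n0}
m0 ∈ B0, n0 ∈ B2 → different blocks

P ≁ Q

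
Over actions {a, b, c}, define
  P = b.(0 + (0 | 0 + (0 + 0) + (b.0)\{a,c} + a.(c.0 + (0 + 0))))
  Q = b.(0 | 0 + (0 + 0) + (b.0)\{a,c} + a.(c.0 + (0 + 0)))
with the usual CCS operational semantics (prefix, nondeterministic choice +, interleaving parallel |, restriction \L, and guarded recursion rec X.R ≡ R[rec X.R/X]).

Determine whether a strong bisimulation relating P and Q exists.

Reachable graph of P (5 states):
  s0 = b.(0 + (0 | 0 + (0 + 0) + (b.0)\{a,c} + a.(c.0 + (0 + 0)))) → ··b··> s1
  s1 = 0 + (0 | 0 + (0 + 0) + (b.0)\{a,c} + a.(c.0 + (0 + 0))) → ··a··> s2, ··b··> s3
  s2 = c.0 + (0 + 0) → ··c··> s4
  s3 = 0\{a,c} → deadlocked
  s4 = 0 → deadlocked
Reachable graph of Q (5 states):
  t0 = b.(0 | 0 + (0 + 0) + (b.0)\{a,c} + a.(c.0 + (0 + 0))) → ··b··> t1
  t1 = 0 | 0 + (0 + 0) + (b.0)\{a,c} + a.(c.0 + (0 + 0)) → ··a··> t2, ··b··> t3
  t2 = c.0 + (0 + 0) → ··c··> t4
  t3 = 0\{a,c} → deadlocked
  t4 = 0 → deadlocked
Bisimilarity quotient blocks:
  B0 = {s0, t0}
  B1 = {s1, t1}
  B2 = {s3, s4, t3, t4}
  B3 = {s2, t2}
s0 ∈ B0, t0 ∈ B0 → same block

YES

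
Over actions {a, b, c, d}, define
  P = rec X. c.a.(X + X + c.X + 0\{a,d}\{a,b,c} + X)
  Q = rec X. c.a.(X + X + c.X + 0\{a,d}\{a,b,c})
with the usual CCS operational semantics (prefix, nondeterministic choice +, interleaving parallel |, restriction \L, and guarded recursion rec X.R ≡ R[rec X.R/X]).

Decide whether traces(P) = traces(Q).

YES

P's transition system — 3 states:
  u0 = rec X. c.a.(X + X + c.X + 0\{a,d}\{a,b,c} + X) | ··c··> u1
  u1 = a.((rec X. c.a.(X + X + c.X + 0\{a,d}\{a,b,c} + X)) + (rec X. c.a.(X + X + c.X + 0\{a,d}\{a,b,c} + X)) + c.(rec X. c.a.(X + X + c.X + 0\{a,d}\{a,b,c} + X)) + 0\{a,d}\{a,b,c} + (rec X. c.a.(X + X + c.X + 0\{a,d}\{a,b,c} + X))) | ··a··> u2
  u2 = (rec X. c.a.(X + X + c.X + 0\{a,d}\{a,b,c} + X)) + (rec X. c.a.(X + X + c.X + 0\{a,d}\{a,b,c} + X)) + c.(rec X. c.a.(X + X + c.X + 0\{a,d}\{a,b,c} + X)) + 0\{a,d}\{a,b,c} + (rec X. c.a.(X + X + c.X + 0\{a,d}\{a,b,c} + X)) | ··c··> u0, ··c··> u1
Q's transition system — 3 states:
  v0 = rec X. c.a.(X + X + c.X + 0\{a,d}\{a,b,c}) | ··c··> v1
  v1 = a.((rec X. c.a.(X + X + c.X + 0\{a,d}\{a,b,c})) + (rec X. c.a.(X + X + c.X + 0\{a,d}\{a,b,c})) + c.(rec X. c.a.(X + X + c.X + 0\{a,d}\{a,b,c})) + 0\{a,d}\{a,b,c}) | ··a··> v2
  v2 = (rec X. c.a.(X + X + c.X + 0\{a,d}\{a,b,c})) + (rec X. c.a.(X + X + c.X + 0\{a,d}\{a,b,c})) + c.(rec X. c.a.(X + X + c.X + 0\{a,d}\{a,b,c})) + 0\{a,d}\{a,b,c} | ··c··> v0, ··c··> v1
Bisimilarity quotient blocks:
  B0 = {u0, v0}
  B1 = {u1, v1}
  B2 = {u2, v2}
u0 ∈ B0, v0 ∈ B0 → same block
Bisimilar ⇒ trace-equivalent.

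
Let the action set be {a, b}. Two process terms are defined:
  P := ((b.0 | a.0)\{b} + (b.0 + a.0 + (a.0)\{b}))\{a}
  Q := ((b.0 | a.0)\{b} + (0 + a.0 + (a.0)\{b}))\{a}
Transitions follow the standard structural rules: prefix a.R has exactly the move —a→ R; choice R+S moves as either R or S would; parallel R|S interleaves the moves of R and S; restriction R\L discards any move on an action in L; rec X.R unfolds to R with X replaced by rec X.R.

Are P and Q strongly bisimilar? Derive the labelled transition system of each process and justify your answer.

Reachable graph of P (2 states):
  u0 = ((b.0 | a.0)\{b} + (b.0 + a.0 + (a.0)\{b}))\{a} → —b→ u1
  u1 = 0\{a} → (no moves)
Reachable graph of Q (1 states):
  v0 = ((b.0 | a.0)\{b} + (0 + a.0 + (a.0)\{b}))\{a} → (no moves)
Coarsest stable partition (strong bisimilarity classes):
  B0 = {u0}
  B1 = {u1, v0}
u0 ∈ B0, v0 ∈ B1 → different blocks

NO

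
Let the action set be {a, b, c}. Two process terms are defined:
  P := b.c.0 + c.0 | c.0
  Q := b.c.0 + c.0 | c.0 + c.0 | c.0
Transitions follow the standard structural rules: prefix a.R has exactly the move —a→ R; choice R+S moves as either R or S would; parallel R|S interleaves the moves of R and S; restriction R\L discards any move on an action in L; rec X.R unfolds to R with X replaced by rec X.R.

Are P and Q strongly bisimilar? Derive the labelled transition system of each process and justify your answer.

Reachable graph of P (6 states):
  s0 = b.c.0 + c.0 | c.0 | --b--▸ s1, --c--▸ s2, --c--▸ s3
  s1 = c.0 | --c--▸ s4
  s2 = 0 | c.0 | --c--▸ s5
  s3 = c.0 | 0 | --c--▸ s5
  s4 = 0 | deadlocked
  s5 = 0 | 0 | deadlocked
Reachable graph of Q (6 states):
  t0 = b.c.0 + c.0 | c.0 + c.0 | c.0 | --b--▸ t1, --c--▸ t2, --c--▸ t3
  t1 = c.0 | --c--▸ t4
  t2 = 0 | c.0 | --c--▸ t5
  t3 = c.0 | 0 | --c--▸ t5
  t4 = 0 | deadlocked
  t5 = 0 | 0 | deadlocked
Coarsest stable partition (strong bisimilarity classes):
  B0 = {s0, t0}
  B1 = {s1, s2, s3, t1, t2, t3}
  B2 = {s4, s5, t4, t5}
s0 ∈ B0, t0 ∈ B0 → same block

YES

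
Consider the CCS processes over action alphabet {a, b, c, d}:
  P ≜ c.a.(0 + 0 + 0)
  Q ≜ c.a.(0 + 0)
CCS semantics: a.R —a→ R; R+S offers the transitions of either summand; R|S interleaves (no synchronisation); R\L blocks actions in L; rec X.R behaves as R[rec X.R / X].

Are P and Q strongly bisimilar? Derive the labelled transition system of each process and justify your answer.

P's transition system — 3 states:
  s0 = c.a.(0 + 0 + 0) → -c-> s1
  s1 = a.(0 + 0 + 0) → -a-> s2
  s2 = 0 + 0 + 0 → deadlocked
Q's transition system — 3 states:
  t0 = c.a.(0 + 0) → -c-> t1
  t1 = a.(0 + 0) → -a-> t2
  t2 = 0 + 0 → deadlocked
Partition-refinement fixed point:
  B0 = {s0, t0}
  B1 = {s1, t1}
  B2 = {s2, t2}
s0 ∈ B0, t0 ∈ B0 → same block

YES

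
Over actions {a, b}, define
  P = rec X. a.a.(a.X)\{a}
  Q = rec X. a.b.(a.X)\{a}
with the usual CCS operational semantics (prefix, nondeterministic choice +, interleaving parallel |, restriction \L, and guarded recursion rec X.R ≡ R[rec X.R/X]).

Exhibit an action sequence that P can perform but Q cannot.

LTS(P): 3 reachable states
  u0 = rec X. a.a.(a.X)\{a} | =a=> u1
  u1 = a.(a.(rec X. a.a.(a.X)\{a}))\{a} | =a=> u2
  u2 = (a.(rec X. a.a.(a.X)\{a}))\{a} | (no moves)
LTS(Q): 3 reachable states
  v0 = rec X. a.b.(a.X)\{a} | =a=> v1
  v1 = b.(a.(rec X. a.b.(a.X)\{a}))\{a} | =b=> v2
  v2 = (a.(rec X. a.b.(a.X)\{a}))\{a} | (no moves)
Executing aa from P (initial set {u0}):
  step 1 (a): {u1}
  step 2 (a): {u2}
  P completes σ.
Executing aa from Q (initial set {v0}):
  step 1 (a): {v1}
  step 2 (a): no successor for Q

aa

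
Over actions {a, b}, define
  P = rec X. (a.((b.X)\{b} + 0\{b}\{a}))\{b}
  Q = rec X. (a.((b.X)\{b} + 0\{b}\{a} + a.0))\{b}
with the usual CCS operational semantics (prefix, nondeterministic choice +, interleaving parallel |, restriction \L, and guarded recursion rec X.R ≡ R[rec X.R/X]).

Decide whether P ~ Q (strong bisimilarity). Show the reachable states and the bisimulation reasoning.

not bisimilar

Reachable graph of P (2 states):
  u0 = rec X. (a.((b.X)\{b} + 0\{b}\{a}))\{b} → ··a··> u1
  u1 = ((b.(rec X. (a.((b.X)\{b} + 0\{b}\{a}))\{b}))\{b} + 0\{b}\{a})\{b} → deadlocked
Reachable graph of Q (3 states):
  v0 = rec X. (a.((b.X)\{b} + 0\{b}\{a} + a.0))\{b} → ··a··> v1
  v1 = ((b.(rec X. (a.((b.X)\{b} + 0\{b}\{a} + a.0))\{b}))\{b} + 0\{b}\{a} + a.0)\{b} → ··a··> v2
  v2 = 0\{b} → deadlocked
Partition-refinement fixed point:
  B0 = {u0, v1}
  B1 = {u1, v2}
  B2 = {v0}
u0 ∈ B0, v0 ∈ B2 → different blocks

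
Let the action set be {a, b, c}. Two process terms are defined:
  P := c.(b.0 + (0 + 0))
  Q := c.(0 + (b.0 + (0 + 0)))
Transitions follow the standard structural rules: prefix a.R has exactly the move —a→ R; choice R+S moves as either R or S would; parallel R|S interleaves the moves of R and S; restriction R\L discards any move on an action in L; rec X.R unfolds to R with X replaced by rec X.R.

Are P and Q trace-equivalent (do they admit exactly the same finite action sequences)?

trace-equivalent

P's transition system — 3 states:
  s0 = c.(b.0 + (0 + 0)) → ··c··> s1
  s1 = b.0 + (0 + 0) → ··b··> s2
  s2 = 0 → ∅
Q's transition system — 3 states:
  t0 = c.(0 + (b.0 + (0 + 0))) → ··c··> t1
  t1 = 0 + (b.0 + (0 + 0)) → ··b··> t2
  t2 = 0 → ∅
Coarsest stable partition (strong bisimilarity classes):
  B0 = {s0, t0}
  B1 = {s1, t1}
  B2 = {s2, t2}
s0 ∈ B0, t0 ∈ B0 → same block
Bisimilar ⇒ trace-equivalent.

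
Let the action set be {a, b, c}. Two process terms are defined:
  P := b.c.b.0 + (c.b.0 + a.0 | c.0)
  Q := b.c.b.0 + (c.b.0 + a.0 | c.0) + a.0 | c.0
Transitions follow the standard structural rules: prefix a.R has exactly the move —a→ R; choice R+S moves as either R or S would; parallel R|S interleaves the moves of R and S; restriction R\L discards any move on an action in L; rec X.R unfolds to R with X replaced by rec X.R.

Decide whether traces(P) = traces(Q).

YES

P's transition system — 7 states:
  u0 = b.c.b.0 + (c.b.0 + a.0 | c.0) ⊢ —a→ u1, —b→ u2, —c→ u3, —c→ u4
  u1 = 0 | c.0 ⊢ —c→ u5
  u2 = c.b.0 ⊢ —c→ u4
  u3 = a.0 | 0 ⊢ —a→ u5
  u4 = b.0 ⊢ —b→ u6
  u5 = 0 | 0 ⊢ ·
  u6 = 0 ⊢ ·
Q's transition system — 7 states:
  v0 = b.c.b.0 + (c.b.0 + a.0 | c.0) + a.0 | c.0 ⊢ —a→ v1, —b→ v2, —c→ v3, —c→ v4
  v1 = 0 | c.0 ⊢ —c→ v5
  v2 = c.b.0 ⊢ —c→ v4
  v3 = a.0 | 0 ⊢ —a→ v5
  v4 = b.0 ⊢ —b→ v6
  v5 = 0 | 0 ⊢ ·
  v6 = 0 ⊢ ·
Bisimilarity quotient blocks:
  B0 = {u0, v0}
  B1 = {u1, v1}
  B2 = {u5, u6, v5, v6}
  B3 = {u3, v3}
  B4 = {u2, v2}
  B5 = {u4, v4}
u0 ∈ B0, v0 ∈ B0 → same block
Bisimilar ⇒ trace-equivalent.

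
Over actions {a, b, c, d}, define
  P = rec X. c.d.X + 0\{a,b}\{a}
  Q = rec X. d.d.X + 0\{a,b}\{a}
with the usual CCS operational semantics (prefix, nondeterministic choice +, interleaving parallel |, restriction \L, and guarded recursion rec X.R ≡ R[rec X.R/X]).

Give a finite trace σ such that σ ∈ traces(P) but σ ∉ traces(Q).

c

LTS(P): 2 reachable states
  m0 = rec X. c.d.X + 0\{a,b}\{a} :: --c--▸ m1
  m1 = d.(rec X. c.d.X + 0\{a,b}\{a}) :: --d--▸ m0
LTS(Q): 2 reachable states
  n0 = rec X. d.d.X + 0\{a,b}\{a} :: --d--▸ n1
  n1 = d.(rec X. d.d.X + 0\{a,b}\{a}) :: --d--▸ n0
Run σ = ⟨c⟩ on P: start {m0}
  [1] c ⇒ {m1}
  ✓ P
Run σ = ⟨c⟩ on Q: start {n0}
  [1] c ⇒ ∅  — Q cannot continue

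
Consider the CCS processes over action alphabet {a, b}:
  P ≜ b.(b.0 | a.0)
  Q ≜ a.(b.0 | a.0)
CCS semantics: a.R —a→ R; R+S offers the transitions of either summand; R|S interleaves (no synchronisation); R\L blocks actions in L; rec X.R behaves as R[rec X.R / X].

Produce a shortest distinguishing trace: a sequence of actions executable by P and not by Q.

b

P's transition system — 5 states:
  m0 = b.(b.0 | a.0) ⊢ =b=> m1
  m1 = b.0 | a.0 ⊢ =a=> m2, =b=> m3
  m2 = b.0 | 0 ⊢ =b=> m4
  m3 = 0 | a.0 ⊢ =a=> m4
  m4 = 0 | 0 ⊢ ∅
Q's transition system — 5 states:
  n0 = a.(b.0 | a.0) ⊢ =a=> n1
  n1 = b.0 | a.0 ⊢ =a=> n2, =b=> n3
  n2 = b.0 | 0 ⊢ =b=> n4
  n3 = 0 | a.0 ⊢ =a=> n4
  n4 = 0 | 0 ⊢ ∅
Executing b from P (initial set {m0}):
  after b @ step 1: {m1}
  P completes σ.
Executing b from Q (initial set {n0}):
  after b @ step 1: ∅ (Q stuck)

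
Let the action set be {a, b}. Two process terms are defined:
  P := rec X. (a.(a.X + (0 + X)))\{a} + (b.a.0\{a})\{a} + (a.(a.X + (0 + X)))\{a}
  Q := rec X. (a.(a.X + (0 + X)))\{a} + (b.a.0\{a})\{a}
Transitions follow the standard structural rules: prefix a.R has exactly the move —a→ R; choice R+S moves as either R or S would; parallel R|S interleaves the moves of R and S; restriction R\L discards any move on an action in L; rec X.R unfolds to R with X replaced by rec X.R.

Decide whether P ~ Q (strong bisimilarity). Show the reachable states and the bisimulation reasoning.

P ~ Q

Reachable graph of P (2 states):
  s0 = rec X. (a.(a.X + (0 + X)))\{a} + (b.a.0\{a})\{a} + (a.(a.X + (0 + X)))\{a} | -b-> s1
  s1 = (a.0\{a})\{a} | ∅
Reachable graph of Q (2 states):
  t0 = rec X. (a.(a.X + (0 + X)))\{a} + (b.a.0\{a})\{a} | -b-> t1
  t1 = (a.0\{a})\{a} | ∅
Coarsest stable partition (strong bisimilarity classes):
  B0 = {s0, t0}
  B1 = {s1, t1}
s0 ∈ B0, t0 ∈ B0 → same block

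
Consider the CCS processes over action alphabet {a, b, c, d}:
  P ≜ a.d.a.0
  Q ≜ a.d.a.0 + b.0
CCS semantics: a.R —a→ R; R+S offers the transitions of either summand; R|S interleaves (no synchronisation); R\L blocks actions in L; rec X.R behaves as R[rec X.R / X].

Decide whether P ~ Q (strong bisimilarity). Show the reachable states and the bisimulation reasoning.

P ≁ Q

Reachable graph of P (4 states):
  s0 = a.d.a.0 → ··a··> s1
  s1 = d.a.0 → ··d··> s2
  s2 = a.0 → ··a··> s3
  s3 = 0 → ·
Reachable graph of Q (4 states):
  t0 = a.d.a.0 + b.0 → ··a··> t1, ··b··> t2
  t1 = d.a.0 → ··d··> t3
  t2 = 0 → ·
  t3 = a.0 → ··a··> t2
Coarsest stable partition (strong bisimilarity classes):
  B0 = {s0}
  B1 = {s1, t1}
  B2 = {s2, t3}
  B3 = {s3, t2}
  B4 = {t0}
s0 ∈ B0, t0 ∈ B4 → different blocks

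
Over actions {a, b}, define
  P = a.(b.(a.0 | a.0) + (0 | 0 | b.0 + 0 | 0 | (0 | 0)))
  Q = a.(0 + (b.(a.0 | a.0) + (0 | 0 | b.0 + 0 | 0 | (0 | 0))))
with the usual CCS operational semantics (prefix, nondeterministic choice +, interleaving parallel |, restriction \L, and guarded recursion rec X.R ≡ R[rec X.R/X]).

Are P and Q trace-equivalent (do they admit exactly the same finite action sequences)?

Reachable graph of P (7 states):
  s0 = a.(b.(a.0 | a.0) + (0 | 0 | b.0 + 0 | 0 | (0 | 0))) → --a--▸ s1
  s1 = b.(a.0 | a.0) + (0 | 0 | b.0 + 0 | 0 | (0 | 0)) → --b--▸ s2, --b--▸ s3
  s2 = 0 | 0 | 0 → stopped
  s3 = a.0 | a.0 → --a--▸ s4, --a--▸ s5
  s4 = 0 | a.0 → --a--▸ s6
  s5 = a.0 | 0 → --a--▸ s6
  s6 = 0 | 0 → stopped
Reachable graph of Q (7 states):
  t0 = a.(0 + (b.(a.0 | a.0) + (0 | 0 | b.0 + 0 | 0 | (0 | 0)))) → --a--▸ t1
  t1 = 0 + (b.(a.0 | a.0) + (0 | 0 | b.0 + 0 | 0 | (0 | 0))) → --b--▸ t2, --b--▸ t3
  t2 = 0 | 0 | 0 → stopped
  t3 = a.0 | a.0 → --a--▸ t4, --a--▸ t5
  t4 = 0 | a.0 → --a--▸ t6
  t5 = a.0 | 0 → --a--▸ t6
  t6 = 0 | 0 → stopped
Coarsest stable partition (strong bisimilarity classes):
  B0 = {s0, t0}
  B1 = {s1, t1}
  B2 = {s3, t3}
  B3 = {s4, s5, t4, t5}
  B4 = {s2, s6, t2, t6}
s0 ∈ B0, t0 ∈ B0 → same block
Bisimilar ⇒ trace-equivalent.

YES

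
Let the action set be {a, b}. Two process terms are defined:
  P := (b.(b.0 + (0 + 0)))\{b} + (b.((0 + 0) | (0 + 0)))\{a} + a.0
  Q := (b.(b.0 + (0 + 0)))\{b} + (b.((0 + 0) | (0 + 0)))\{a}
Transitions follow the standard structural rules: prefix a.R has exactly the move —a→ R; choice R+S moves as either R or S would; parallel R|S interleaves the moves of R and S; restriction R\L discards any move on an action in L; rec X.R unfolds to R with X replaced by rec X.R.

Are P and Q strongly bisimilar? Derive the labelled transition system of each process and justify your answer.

NO

P's transition system — 3 states:
  m0 = (b.(b.0 + (0 + 0)))\{b} + (b.((0 + 0) | (0 + 0)))\{a} + a.0 | =a=> m1, =b=> m2
  m1 = 0 | deadlocked
  m2 = ((0 + 0) | (0 + 0))\{a} | deadlocked
Q's transition system — 2 states:
  n0 = (b.(b.0 + (0 + 0)))\{b} + (b.((0 + 0) | (0 + 0)))\{a} | =b=> n1
  n1 = ((0 + 0) | (0 + 0))\{a} | deadlocked
Bisimilarity quotient blocks:
  B0 = {m0}
  B1 = {m1, m2, n1}
  B2 = {n0}
m0 ∈ B0, n0 ∈ B2 → different blocks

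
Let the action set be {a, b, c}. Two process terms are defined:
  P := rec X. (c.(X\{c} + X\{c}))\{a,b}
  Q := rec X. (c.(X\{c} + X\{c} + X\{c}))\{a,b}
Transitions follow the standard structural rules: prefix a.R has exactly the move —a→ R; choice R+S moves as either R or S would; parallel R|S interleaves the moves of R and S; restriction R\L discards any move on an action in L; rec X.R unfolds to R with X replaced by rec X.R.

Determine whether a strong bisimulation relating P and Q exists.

LTS(P): 2 reachable states
  s0 = rec X. (c.(X\{c} + X\{c}))\{a,b} ⊢ =c=> s1
  s1 = ((rec X. (c.(X\{c} + X\{c}))\{a,b})\{c} + (rec X. (c.(X\{c} + X\{c}))\{a,b})\{c})\{a,b} ⊢ deadlocked
LTS(Q): 2 reachable states
  t0 = rec X. (c.(X\{c} + X\{c} + X\{c}))\{a,b} ⊢ =c=> t1
  t1 = ((rec X. (c.(X\{c} + X\{c} + X\{c}))\{a,b})\{c} + (rec X. (c.(X\{c} + X\{c} + X\{c}))\{a,b})\{c} + (rec X. (c.(X\{c} + X\{c} + X\{c}))\{a,b})\{c})\{a,b} ⊢ deadlocked
Coarsest stable partition (strong bisimilarity classes):
  B0 = {s0, t0}
  B1 = {s1, t1}
s0 ∈ B0, t0 ∈ B0 → same block

YES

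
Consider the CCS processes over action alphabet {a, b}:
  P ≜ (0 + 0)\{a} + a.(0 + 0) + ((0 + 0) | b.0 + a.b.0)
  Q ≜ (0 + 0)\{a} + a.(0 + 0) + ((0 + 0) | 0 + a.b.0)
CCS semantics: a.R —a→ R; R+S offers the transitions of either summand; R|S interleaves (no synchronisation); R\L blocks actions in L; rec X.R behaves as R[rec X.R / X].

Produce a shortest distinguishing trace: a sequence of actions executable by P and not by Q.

b

P's transition system — 5 states:
  m0 = (0 + 0)\{a} + a.(0 + 0) + ((0 + 0) | b.0 + a.b.0) has moves -a-> m1, -a-> m2, -b-> m3
  m1 = 0 + 0 has moves deadlocked
  m2 = b.0 has moves -b-> m4
  m3 = (0 + 0) | 0 has moves deadlocked
  m4 = 0 has moves deadlocked
Q's transition system — 4 states:
  n0 = (0 + 0)\{a} + a.(0 + 0) + ((0 + 0) | 0 + a.b.0) has moves -a-> n1, -a-> n2
  n1 = 0 + 0 has moves deadlocked
  n2 = b.0 has moves -b-> n3
  n3 = 0 has moves deadlocked
Executing b from P (initial set {m0}):
  step 1 (b): {m3}
  — P admits the full trace.
Executing b from Q (initial set {n0}):
  step 1 (b): no successor for Q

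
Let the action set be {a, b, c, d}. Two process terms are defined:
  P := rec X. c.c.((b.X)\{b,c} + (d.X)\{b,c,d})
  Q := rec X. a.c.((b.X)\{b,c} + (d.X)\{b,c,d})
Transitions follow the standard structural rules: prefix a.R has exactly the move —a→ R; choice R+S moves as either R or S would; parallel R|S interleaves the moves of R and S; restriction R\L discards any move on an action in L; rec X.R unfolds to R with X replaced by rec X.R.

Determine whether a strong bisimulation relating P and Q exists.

NO

Reachable graph of P (3 states):
  m0 = rec X. c.c.((b.X)\{b,c} + (d.X)\{b,c,d}) ⊢ —c→ m1
  m1 = c.((b.(rec X. c.c.((b.X)\{b,c} + (d.X)\{b,c,d})))\{b,c} + (d.(rec X. c.c.((b.X)\{b,c} + (d.X)\{b,c,d})))\{b,c,d}) ⊢ —c→ m2
  m2 = (b.(rec X. c.c.((b.X)\{b,c} + (d.X)\{b,c,d})))\{b,c} + (d.(rec X. c.c.((b.X)\{b,c} + (d.X)\{b,c,d})))\{b,c,d} ⊢ ∅
Reachable graph of Q (3 states):
  n0 = rec X. a.c.((b.X)\{b,c} + (d.X)\{b,c,d}) ⊢ —a→ n1
  n1 = c.((b.(rec X. a.c.((b.X)\{b,c} + (d.X)\{b,c,d})))\{b,c} + (d.(rec X. a.c.((b.X)\{b,c} + (d.X)\{b,c,d})))\{b,c,d}) ⊢ —c→ n2
  n2 = (b.(rec X. a.c.((b.X)\{b,c} + (d.X)\{b,c,d})))\{b,c} + (d.(rec X. a.c.((b.X)\{b,c} + (d.X)\{b,c,d})))\{b,c,d} ⊢ ∅
Coarsest stable partition (strong bisimilarity classes):
  B0 = {m0}
  B1 = {m1, n1}
  B2 = {m2, n2}
  B3 = {n0}
m0 ∈ B0, n0 ∈ B3 → different blocks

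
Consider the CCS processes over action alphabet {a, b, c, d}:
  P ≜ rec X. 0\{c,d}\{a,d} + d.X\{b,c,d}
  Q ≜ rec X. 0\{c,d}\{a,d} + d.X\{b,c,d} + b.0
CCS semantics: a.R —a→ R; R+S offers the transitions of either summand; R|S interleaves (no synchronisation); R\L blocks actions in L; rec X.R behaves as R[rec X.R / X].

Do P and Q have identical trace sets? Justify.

NO — witness ⟨b⟩

LTS(P): 2 reachable states
  p0 = rec X. 0\{c,d}\{a,d} + d.X\{b,c,d} | -d-> p1
  p1 = (rec X. 0\{c,d}\{a,d} + d.X\{b,c,d})\{b,c,d} | ·
LTS(Q): 3 reachable states
  q0 = rec X. 0\{c,d}\{a,d} + d.X\{b,c,d} + b.0 | -b-> q1, -d-> q2
  q1 = 0 | ·
  q2 = (rec X. 0\{c,d}\{a,d} + d.X\{b,c,d} + b.0)\{b,c,d} | ·
Run σ = ⟨b⟩ on Q: start {q0}
  step 1 (b): {q1}
  ✓ Q
Run σ = ⟨b⟩ on P: start {p0}
  step 1 (b): ∅ (P stuck)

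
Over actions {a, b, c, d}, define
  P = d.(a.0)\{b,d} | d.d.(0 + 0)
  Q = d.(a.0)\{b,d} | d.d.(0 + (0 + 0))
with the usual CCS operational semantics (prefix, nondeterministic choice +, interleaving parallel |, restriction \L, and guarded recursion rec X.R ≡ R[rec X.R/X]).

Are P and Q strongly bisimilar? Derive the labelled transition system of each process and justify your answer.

Reachable graph of P (9 states):
  u0 = d.(a.0)\{b,d} | d.d.(0 + 0) | -d-> u1, -d-> u2
  u1 = (a.0)\{b,d} | d.d.(0 + 0) | -a-> u3, -d-> u4
  u2 = d.(a.0)\{b,d} | d.(0 + 0) | -d-> u4, -d-> u5
  u3 = 0\{b,d} | d.d.(0 + 0) | -d-> u6
  u4 = (a.0)\{b,d} | d.(0 + 0) | -a-> u6, -d-> u7
  u5 = d.(a.0)\{b,d} | (0 + 0) | -d-> u7
  u6 = 0\{b,d} | d.(0 + 0) | -d-> u8
  u7 = (a.0)\{b,d} | (0 + 0) | -a-> u8
  u8 = 0\{b,d} | (0 + 0) | deadlocked
Reachable graph of Q (9 states):
  v0 = d.(a.0)\{b,d} | d.d.(0 + (0 + 0)) | -d-> v1, -d-> v2
  v1 = (a.0)\{b,d} | d.d.(0 + (0 + 0)) | -a-> v3, -d-> v4
  v2 = d.(a.0)\{b,d} | d.(0 + (0 + 0)) | -d-> v4, -d-> v5
  v3 = 0\{b,d} | d.d.(0 + (0 + 0)) | -d-> v6
  v4 = (a.0)\{b,d} | d.(0 + (0 + 0)) | -a-> v6, -d-> v7
  v5 = d.(a.0)\{b,d} | (0 + (0 + 0)) | -d-> v7
  v6 = 0\{b,d} | d.(0 + (0 + 0)) | -d-> v8
  v7 = (a.0)\{b,d} | (0 + (0 + 0)) | -a-> v8
  v8 = 0\{b,d} | (0 + (0 + 0)) | deadlocked
Bisimilarity quotient blocks:
  B0 = {u0, v0}
  B1 = {u2, v2}
  B2 = {u5, v5}
  B3 = {u7, v7}
  B4 = {u8, v8}
  B5 = {u4, v4}
  B6 = {u6, v6}
  B7 = {u1, v1}
  B8 = {u3, v3}
u0 ∈ B0, v0 ∈ B0 → same block

P ~ Q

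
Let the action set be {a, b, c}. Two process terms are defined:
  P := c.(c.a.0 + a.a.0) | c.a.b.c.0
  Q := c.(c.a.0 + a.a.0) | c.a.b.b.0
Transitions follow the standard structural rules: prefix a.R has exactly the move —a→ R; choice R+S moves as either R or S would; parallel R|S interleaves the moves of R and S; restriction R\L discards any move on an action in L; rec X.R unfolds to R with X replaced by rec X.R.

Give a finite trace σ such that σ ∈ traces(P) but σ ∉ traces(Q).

Reachable graph of P (20 states):
  m0 = c.(c.a.0 + a.a.0) | c.a.b.c.0 → --c--▸ m1, --c--▸ m2
  m1 = (c.a.0 + a.a.0) | c.a.b.c.0 → --a--▸ m3, --c--▸ m3, --c--▸ m4
  m2 = c.(c.a.0 + a.a.0) | a.b.c.0 → --a--▸ m5, --c--▸ m4
  m3 = a.0 | c.a.b.c.0 → --a--▸ m6, --c--▸ m7
  m4 = (c.a.0 + a.a.0) | a.b.c.0 → --a--▸ m7, --a--▸ m8, --c--▸ m7
  m5 = c.(c.a.0 + a.a.0) | b.c.0 → --b--▸ m9, --c--▸ m8
  m6 = 0 | c.a.b.c.0 → --c--▸ m10
  m7 = a.0 | a.b.c.0 → --a--▸ m10, --a--▸ m11
  m8 = (c.a.0 + a.a.0) | b.c.0 → --a--▸ m11, --b--▸ m12, --c--▸ m11
  m9 = c.(c.a.0 + a.a.0) | c.0 → --c--▸ m12, --c--▸ m13
  m10 = 0 | a.b.c.0 → --a--▸ m14
  m11 = a.0 | b.c.0 → --a--▸ m14, --b--▸ m15
  m12 = (c.a.0 + a.a.0) | c.0 → --a--▸ m15, --c--▸ m15, --c--▸ m16
  m13 = c.(c.a.0 + a.a.0) | 0 → --c--▸ m16
  m14 = 0 | b.c.0 → --b--▸ m17
  m15 = a.0 | c.0 → --a--▸ m17, --c--▸ m18
  m16 = (c.a.0 + a.a.0) | 0 → --a--▸ m18, --c--▸ m18
  m17 = 0 | c.0 → --c--▸ m19
  m18 = a.0 | 0 → --a--▸ m19
  m19 = 0 | 0 → (no moves)
Reachable graph of Q (20 states):
  n0 = c.(c.a.0 + a.a.0) | c.a.b.b.0 → --c--▸ n1, --c--▸ n2
  n1 = (c.a.0 + a.a.0) | c.a.b.b.0 → --a--▸ n3, --c--▸ n3, --c--▸ n4
  n2 = c.(c.a.0 + a.a.0) | a.b.b.0 → --a--▸ n5, --c--▸ n4
  n3 = a.0 | c.a.b.b.0 → --a--▸ n6, --c--▸ n7
  n4 = (c.a.0 + a.a.0) | a.b.b.0 → --a--▸ n7, --a--▸ n8, --c--▸ n7
  n5 = c.(c.a.0 + a.a.0) | b.b.0 → --b--▸ n9, --c--▸ n8
  n6 = 0 | c.a.b.b.0 → --c--▸ n10
  n7 = a.0 | a.b.b.0 → --a--▸ n10, --a--▸ n11
  n8 = (c.a.0 + a.a.0) | b.b.0 → --a--▸ n11, --b--▸ n12, --c--▸ n11
  n9 = c.(c.a.0 + a.a.0) | b.0 → --b--▸ n13, --c--▸ n12
  n10 = 0 | a.b.b.0 → --a--▸ n14
  n11 = a.0 | b.b.0 → --a--▸ n14, --b--▸ n15
  n12 = (c.a.0 + a.a.0) | b.0 → --a--▸ n15, --b--▸ n16, --c--▸ n15
  n13 = c.(c.a.0 + a.a.0) | 0 → --c--▸ n16
  n14 = 0 | b.b.0 → --b--▸ n17
  n15 = a.0 | b.0 → --a--▸ n17, --b--▸ n18
  n16 = (c.a.0 + a.a.0) | 0 → --a--▸ n18, --c--▸ n18
  n17 = 0 | b.0 → --b--▸ n19
  n18 = a.0 | 0 → --a--▸ n19
  n19 = 0 | 0 → (no moves)
Run σ = ⟨cabcac⟩ on P: start {m0}
  [1] c ⇒ {m1, m2}
  [2] a ⇒ {m3, m5}
  [3] b ⇒ {m9}
  [4] c ⇒ {m12, m13}
  [5] a ⇒ {m15}
  [6] c ⇒ {m18}
  ✓ P
Run σ = ⟨cabcac⟩ on Q: start {n0}
  [1] c ⇒ {n1, n2}
  [2] a ⇒ {n3, n5}
  [3] b ⇒ {n9}
  [4] c ⇒ {n12}
  [5] a ⇒ {n15}
  [6] c ⇒ no successor for Q

cabcac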